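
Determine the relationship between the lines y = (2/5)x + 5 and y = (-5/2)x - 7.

Slope of line 1: m1 = 2/5
Slope of line 2: m2 = -5/2
m1 * m2 = (2/5) * (-5/2) = -1 = -1, so the lines are perpendicular.

Perpendicular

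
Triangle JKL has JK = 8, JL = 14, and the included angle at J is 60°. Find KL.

Law of cosines: KL^2 = 8^2 + 14^2 - 2(8)(14)cos(60°) = 148, so KL = 2*sqrt(37).

2*sqrt(37)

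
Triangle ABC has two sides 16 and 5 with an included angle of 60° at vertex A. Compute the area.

Area = (1/2) * AB * AC * sin(A)
Area = (1/2) * 16 * 5 * sin(60°)
Area = (1/2) * 16 * 5 * sqrt(3)/2
Area = 20*sqrt(3)

20*sqrt(3)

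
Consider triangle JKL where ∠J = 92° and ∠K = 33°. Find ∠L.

The interior angles sum to 180°: angle L = 180 - 92 - 33 = 55°.
The triangle is obtuse (angles 92°, 33°, 55°).

55 degrees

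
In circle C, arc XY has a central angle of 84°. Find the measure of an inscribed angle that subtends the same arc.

By the inscribed angle theorem, the inscribed angle is half the central angle.
Inscribed angle = 84° / 2 = 42°

42°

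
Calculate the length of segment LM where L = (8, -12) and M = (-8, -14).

d = sqrt((-16)^2 + (-2)^2) = sqrt(260) = 2*sqrt(65)

2*sqrt(65)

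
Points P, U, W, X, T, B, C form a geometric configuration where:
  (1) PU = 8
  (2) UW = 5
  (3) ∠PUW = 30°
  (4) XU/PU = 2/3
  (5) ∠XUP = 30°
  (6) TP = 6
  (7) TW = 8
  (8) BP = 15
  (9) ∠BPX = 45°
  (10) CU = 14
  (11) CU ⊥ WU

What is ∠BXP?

From the given relations: XU = 2/3·PU = 2/3·8 ≈ 5.33.
Step 1: By the law of cosines on triangle XUP: XP² = 5.33² + 8² − 2·5.33·8·cos(30°) = 18.54, so XP ≈ 4.31.
Step 2: By the law of cosines on triangle XPB: XB² = 4.31² + 15² − 2·4.31·15·cos(45°) = 152.19, so XB ≈ 12.34.
Step 3: By the inverse law of cosines on triangle BXP: cos(∠BXP) = (12.34² + 4.31² − 15²) / (2·12.34·4.31) = -54.26/106.25 = -0.5107, so ∠BXP = 120.71°.

Therefore, the measure of angle ∠BXP = 120.71°.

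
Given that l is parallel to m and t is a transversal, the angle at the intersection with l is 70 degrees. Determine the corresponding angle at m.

Corresponding angles formed by parallel lines and a transversal are equal.
The given angle is 70 degrees.
The corresponding angle = 70 degrees.

70 degrees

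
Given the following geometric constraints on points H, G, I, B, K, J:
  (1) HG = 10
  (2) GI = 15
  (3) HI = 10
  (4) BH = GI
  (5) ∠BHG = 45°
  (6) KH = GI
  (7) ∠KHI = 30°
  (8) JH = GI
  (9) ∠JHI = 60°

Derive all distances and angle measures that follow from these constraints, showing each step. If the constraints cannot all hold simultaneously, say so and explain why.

The constraints are consistent.

From the given relations:
  BH = GI = 15
  KH = GI = 15
  JH = GI = 15

Step 1: From GH = 10, HB = 15, and ∠GHB = 45°, by the law of cosines:
  GB² = GH² + HB² - 2·GH·HB·cos(45°) = 100 + 225 - 212.1 = 112.9
  GB ≈ 10.62

Step 2: From IH = 10, HK = 15, and ∠IHK = 30°, by the law of cosines:
  IK² = IH² + HK² - 2·IH·HK·cos(30°) = 100 + 225 - 259.8 = 65.19
  IK ≈ 8.07

Step 3: From IH = 10, HJ = 15, and ∠IHJ = 60°, by the law of cosines:
  IJ² = IH² + HJ² - 2·IH·HJ·cos(60°) = 100 + 225 - 150 = 175
  IJ = 5·√7

Step 4: From HG = 10, HI = 10, GI = 15, by the inverse law of cosines:
  cos(∠GHI) = (HG² + HI² - GI²) / (2·HG·HI)
  ∠GHI = 97.18°

Step 5: From GH = 10, GI = 15, HI = 10, by the inverse law of cosines:
  cos(∠HGI) = (GH² + GI² - HI²) / (2·GH·GI)
  ∠HGI = 41.41°

Step 6: From IG = 15, IH = 10, GH = 10, by the inverse law of cosines:
  cos(∠GIH) = (IG² + IH² - GH²) / (2·IG·IH)
  ∠GIH = 41.41°

Step 7: From GB = 10.62, GH = 10, BH = 15, by the inverse law of cosines:
  cos(∠BGH) = (GB² + GH² - BH²) / (2·GB·GH)
  ∠BGH = 93.27°

Step 8: From IH = 10, IJ = 5·√7, HJ = 15, by the inverse law of cosines:
  cos(∠HIJ) = (IH² + IJ² - HJ²) / (2·IH·IJ)
  ∠HIJ = 79.11°

Step 9: From IH = 10, IK = 8.07, HK = 15, by the inverse law of cosines:
  cos(∠HIK) = (IH² + IK² - HK²) / (2·IH·IK)
  ∠HIK = 111.74°

Step 10: From BG = 10.62, BH = 15, GH = 10, by the inverse law of cosines:
  cos(∠GBH) = (BG² + BH² - GH²) / (2·BG·BH)
  ∠GBH = 41.73°

Step 11: From KH = 15, KI = 8.07, HI = 10, by the inverse law of cosines:
  cos(∠HKI) = (KH² + KI² - HI²) / (2·KH·KI)
  ∠HKI = 38.26°

Step 12: From JH = 15, JI = 5·√7, HI = 10, by the inverse law of cosines:
  cos(∠HJI) = (JH² + JI² - HI²) / (2·JH·JI)
  ∠HJI = 40.89°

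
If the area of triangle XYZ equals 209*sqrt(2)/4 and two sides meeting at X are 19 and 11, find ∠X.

From the SAS area formula Area = (1/2)ab sin(C), rearranging gives sin(C) = 2*Area/(ab).
sin(C) = 2 * 209*sqrt(2)/4 / (209) = sqrt(2)/2.
Therefore C = arcsin(sqrt(2)/2) = 45°.
Since sin(180° - C) = sin(C), the obtuse angle 135° gives the same area, so C = 45° or C = 135°.

45° or 135°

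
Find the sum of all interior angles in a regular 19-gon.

The sum of interior angles of an n-sided polygon is (n - 2) * 180.
For n = 19: (19 - 2) * 180 = 17 * 180 = 3060 degrees.

3060 degrees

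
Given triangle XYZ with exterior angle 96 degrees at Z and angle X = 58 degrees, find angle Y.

angle Y = 96 - 58 = 38 degrees (exterior angle theorem).

38 degrees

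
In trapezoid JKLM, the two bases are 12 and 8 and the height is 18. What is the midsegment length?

The midsegment of a trapezoid = (base1 + base2) / 2
midsegment = (12 + 8) / 2
midsegment = 20 / 2
midsegment = 10

10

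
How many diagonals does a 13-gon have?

The number of diagonals in an n-gon is n(n - 3)/2.
For n = 13: 13(13 - 3)/2 = 13 × 10 / 2 = 65.

65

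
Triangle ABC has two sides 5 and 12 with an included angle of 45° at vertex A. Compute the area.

When two sides and the included angle are known, the area formula is (1/2)ab sin(C).
The height from one side to the opposite vertex is 12 sin(45°) = 6*sqrt(2).
Area = (1/2) * 5 * 6*sqrt(2) = 15*sqrt(2).

15*sqrt(2)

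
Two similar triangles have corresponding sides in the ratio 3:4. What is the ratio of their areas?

Area ratio = (side ratio)^2 = (3/4)^2 = 9:16.

9:16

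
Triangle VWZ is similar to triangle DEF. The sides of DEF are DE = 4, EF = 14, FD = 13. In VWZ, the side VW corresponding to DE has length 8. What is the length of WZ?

Since the triangles are similar, the ratio of corresponding sides is constant.
Scale factor k = VW / DE = 8 / 4 = 2
WZ = k * EF = 2 * 14 = 28

28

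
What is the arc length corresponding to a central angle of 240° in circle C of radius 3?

Arc length = 2π(3)(2/3) = 4*pi

4*pi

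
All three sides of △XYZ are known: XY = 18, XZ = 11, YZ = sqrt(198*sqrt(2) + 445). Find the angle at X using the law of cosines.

cos(X) = (18² + 11² - (sqrt(198*sqrt(2) + 445))²) / (2 × 18 × 11) = -sqrt(2)/2, so X = arccos(-sqrt(2)/2) = 135°.

135°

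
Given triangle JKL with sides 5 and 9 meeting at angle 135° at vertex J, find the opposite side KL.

Law of cosines: KL^2 = 5^2 + 9^2 - 2(5)(9)cos(135°) = 45*sqrt(2) + 106, so KL = sqrt(45*sqrt(2) + 106).

sqrt(45*sqrt(2) + 106)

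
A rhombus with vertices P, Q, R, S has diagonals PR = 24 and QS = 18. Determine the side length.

In a rhombus, the diagonals bisect each other perpendicularly, creating four congruent right triangles.
Each triangle has legs 12 (half of 24) and 9 (half of 18).
The hypotenuse of each right triangle is a side of the rhombus:
side = sqrt(12^2 + 9^2) = sqrt(225) = 15

15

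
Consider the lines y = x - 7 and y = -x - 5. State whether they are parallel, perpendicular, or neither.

Slope of line 1: m1 = 1
Slope of line 2: m2 = -1
m1 * m2 = -1, so perpendicular.

Perpendicular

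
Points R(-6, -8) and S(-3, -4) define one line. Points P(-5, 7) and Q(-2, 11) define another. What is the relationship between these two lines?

Slope of line 1: m1 = (-4 - -8)/(-3 - -6) = 4/3 = 4/3
Slope of line 2: m2 = (11 - 7)/(-2 - -5) = 4/3 = 4/3
m1 = m2, so the lines are parallel.

Parallel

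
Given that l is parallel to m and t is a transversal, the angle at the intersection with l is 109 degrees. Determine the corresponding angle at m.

When a transversal crosses parallel lines, angles in the same position at each intersection are called corresponding angles.
These are always equal, so the answer is 109 degrees.

109 degrees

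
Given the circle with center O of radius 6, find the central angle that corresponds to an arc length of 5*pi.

θ = 360 × 5*pi / (2π × 6) = 150° (rearranging arc length formula).

150°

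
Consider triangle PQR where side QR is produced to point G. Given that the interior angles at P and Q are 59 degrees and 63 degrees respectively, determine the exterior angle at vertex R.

Exterior angle = 59 + 63 = 122 degrees (exterior angle theorem).

122 degrees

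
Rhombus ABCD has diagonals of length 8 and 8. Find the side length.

In a rhombus, the diagonals bisect each other perpendicularly, creating four congruent right triangles.
Each triangle has legs 4 (half of 8) and 4 (half of 8).
The hypotenuse of each right triangle is a side of the rhombus:
side = sqrt(4^2 + 4^2) = sqrt(32) = 4*sqrt(2)

4*sqrt(2)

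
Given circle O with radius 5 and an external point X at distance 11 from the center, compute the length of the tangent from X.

Let T be the point of tangency. Then OT ⊥ XT (radius ⊥ tangent).
In right triangle OTX: OX² = OT² + XT²
11² = 5² + XT²
XT² = 96, XT = 4*sqrt(6)

4*sqrt(6)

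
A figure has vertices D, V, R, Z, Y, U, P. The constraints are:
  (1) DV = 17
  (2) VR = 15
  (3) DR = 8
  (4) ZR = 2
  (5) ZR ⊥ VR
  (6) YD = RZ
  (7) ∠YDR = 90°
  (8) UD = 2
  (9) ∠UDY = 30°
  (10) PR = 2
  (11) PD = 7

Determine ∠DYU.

From the given relations: YD = RZ = 2.
Step 1: By the law of cosines on triangle YDU: YU² = 2² + 2² − 2·2·2·cos(30°) = 1.07, so YU ≈ 1.04.
Step 2: By the inverse law of cosines on triangle DYU: cos(∠DYU) = (2² + 1.04² − 2²) / (2·2·1.04) = 1.07/4.14 = 0.2588, so ∠DYU = 75°.

Therefore, the measure of angle ∠DYU = 75°.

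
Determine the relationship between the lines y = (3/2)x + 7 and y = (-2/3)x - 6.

Slope of line 1: m1 = 3/2
Slope of line 2: m2 = -2/3
m1 * m2 = (3/2) * (-2/3) = -1 = -1, so the lines are perpendicular.

Perpendicular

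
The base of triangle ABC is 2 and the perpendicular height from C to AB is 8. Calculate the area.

Area = (1/2) * base * height
Area = (1/2) * 2 * 8
Area = 8

8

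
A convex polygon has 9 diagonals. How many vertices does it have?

Using d = n(n - 3)/2, we solve 9 = n(n - 3)/2.
So n(n - 3) = 18.
Testing n = 6: 6 * 3 = 18 = 18. Correct.
The polygon has 6 sides.

6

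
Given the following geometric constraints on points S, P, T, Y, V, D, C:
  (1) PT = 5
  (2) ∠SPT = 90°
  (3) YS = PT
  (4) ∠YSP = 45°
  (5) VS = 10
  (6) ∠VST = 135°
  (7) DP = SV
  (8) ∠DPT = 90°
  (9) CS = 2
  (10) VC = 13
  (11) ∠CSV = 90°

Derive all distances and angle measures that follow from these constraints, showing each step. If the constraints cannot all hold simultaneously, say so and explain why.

These constraints are not satisfiable: by the triangle inequality in triangle SVC, (5) VS = 10 and (9) CS = 2 force VC ≤ 10 + 2 = 12, but (10) says VC = 13. No planar figure meets all of them, so nothing further can be derived.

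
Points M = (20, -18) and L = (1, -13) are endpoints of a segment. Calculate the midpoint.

M = ((x₁ + x₂)/2, (y₁ + y₂)/2)
= ((20 + 1)/2, (-18 + -13)/2)
= (21/2, -31/2) = (21/2, -31/2)

(21/2, -31/2)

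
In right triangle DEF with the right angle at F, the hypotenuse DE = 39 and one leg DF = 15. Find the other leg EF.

Rearranging the Pythagorean theorem to solve for the unknown leg:
leg^2 = hypotenuse^2 - known_leg^2 = 1521 - 225 = 1296
leg = sqrt(1296) = 36.

36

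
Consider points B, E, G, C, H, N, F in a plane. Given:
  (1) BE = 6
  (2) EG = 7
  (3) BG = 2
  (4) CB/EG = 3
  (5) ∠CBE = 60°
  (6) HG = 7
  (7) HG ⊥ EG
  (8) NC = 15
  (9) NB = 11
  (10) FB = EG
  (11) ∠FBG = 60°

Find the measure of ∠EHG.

Step 1: By the law of cosines on triangle HGE: HE² = 7² + 7² − 2·7·7·cos(90°) = 98, so HE = 7·√2.
Step 2: By the inverse law of cosines on triangle EHG: cos(∠EHG) = ((7·√2)² + 7² − 7²) / (2·7·√2·7) = 98/138.59 = 0.7071, so ∠EHG = 45°.

Therefore, the measure of angle ∠EHG = 45°.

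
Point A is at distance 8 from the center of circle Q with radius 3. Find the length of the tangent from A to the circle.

The tangent, radius, and line from the external point to the center form a right triangle.
The right angle is where the tangent meets the radius.
By the Pythagorean theorem: tangent² + 3² = 8²
tangent² = 64 - 9 = 55
tangent = sqrt(55)

sqrt(55)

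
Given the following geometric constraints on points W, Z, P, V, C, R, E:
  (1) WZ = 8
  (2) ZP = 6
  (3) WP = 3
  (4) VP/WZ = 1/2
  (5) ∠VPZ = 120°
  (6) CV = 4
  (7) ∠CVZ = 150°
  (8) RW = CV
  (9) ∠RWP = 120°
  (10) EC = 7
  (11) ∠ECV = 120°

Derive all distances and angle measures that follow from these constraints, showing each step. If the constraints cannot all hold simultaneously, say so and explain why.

The constraints are consistent.

From the given relations:
  VP = 1/2·WZ = 1/2·8 = 4
  RW = CV = 4

Step 1: From ZP = 6, PV = 4, and ∠ZPV = 120°, by the law of cosines:
  ZV² = ZP² + PV² - 2·ZP·PV·cos(120°) = 36 + 16 + 24 = 76
  ZV = 2·√19

Step 2: From PW = 3, WR = 4, and ∠PWR = 120°, by the law of cosines:
  PR² = PW² + WR² - 2·PW·WR·cos(120°) = 9 + 16 + 12 = 37
  PR = √37

Step 3: From VC = 4, CE = 7, and ∠VCE = 120°, by the law of cosines:
  VE² = VC² + CE² - 2·VC·CE·cos(120°) = 16 + 49 + 28 = 93
  VE = √93

Step 4: From WP = 3, WZ = 8, PZ = 6, by the inverse law of cosines:
  cos(∠PWZ) = (WP² + WZ² - PZ²) / (2·WP·WZ)
  ∠PWZ = 39.57°

Step 5: From ZP = 6, ZW = 8, PW = 3, by the inverse law of cosines:
  cos(∠PZW) = (ZP² + ZW² - PW²) / (2·ZP·ZW)
  ∠PZW = 18.57°

Step 6: From PW = 3, PZ = 6, WZ = 8, by the inverse law of cosines:
  cos(∠WPZ) = (PW² + PZ² - WZ²) / (2·PW·PZ)
  ∠WPZ = 121.86°

Step 7: From ZV = 2·√19, VC = 4, and ∠ZVC = 150°, by the law of cosines:
  ZC² = ZV² + VC² - 2·ZV·VC·cos(150°) = 76 + 16 + 60.4 = 152.4
  ZC ≈ 12.34

Step 8: From ZP = 6, ZV = 2·√19, PV = 4, by the inverse law of cosines:
  cos(∠PZV) = (ZP² + ZV² - PV²) / (2·ZP·ZV)
  ∠PZV = 23.41°

Step 9: From PR = √37, PW = 3, RW = 4, by the inverse law of cosines:
  cos(∠RPW) = (PR² + PW² - RW²) / (2·PR·PW)
  ∠RPW = 34.72°

Step 10: From VC = 4, VE = √93, CE = 7, by the inverse law of cosines:
  cos(∠CVE) = (VC² + VE² - CE²) / (2·VC·VE)
  ∠CVE = 38.95°

Step 11: From VP = 4, VZ = 2·√19, PZ = 6, by the inverse law of cosines:
  cos(∠PVZ) = (VP² + VZ² - PZ²) / (2·VP·VZ)
  ∠PVZ = 36.59°

Step 12: From RP = √37, RW = 4, PW = 3, by the inverse law of cosines:
  cos(∠PRW) = (RP² + RW² - PW²) / (2·RP·RW)
  ∠PRW = 25.28°

Step 13: From EC = 7, EV = √93, CV = 4, by the inverse law of cosines:
  cos(∠CEV) = (EC² + EV² - CV²) / (2·EC·EV)
  ∠CEV = 21.05°

Step 14: From ZC = 12.34, ZV = 2·√19, CV = 4, by the inverse law of cosines:
  cos(∠CZV) = (ZC² + ZV² - CV²) / (2·ZC·ZV)
  ∠CZV = 9.32°

Step 15: From CV = 4, CZ = 12.34, VZ = 2·√19, by the inverse law of cosines:
  cos(∠VCZ) = (CV² + CZ² - VZ²) / (2·CV·CZ)
  ∠VCZ = 20.68°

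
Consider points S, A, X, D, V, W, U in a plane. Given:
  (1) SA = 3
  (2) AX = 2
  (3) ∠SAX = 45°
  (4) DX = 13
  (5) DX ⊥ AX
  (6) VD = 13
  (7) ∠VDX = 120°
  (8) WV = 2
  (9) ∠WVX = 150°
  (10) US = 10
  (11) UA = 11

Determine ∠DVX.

Step 1: By the law of cosines on triangle VDX: VX² = 13² + 13² − 2·13·13·cos(120°) = 507, so VX = 13·√3.
Step 2: By the inverse law of cosines on triangle DVX: cos(∠DVX) = (13² + (13·√3)² − 13²) / (2·13·13·√3) = 507/585.43 = 0.866, so ∠DVX = 30°.

Therefore, the measure of angle ∠DVX = 30°.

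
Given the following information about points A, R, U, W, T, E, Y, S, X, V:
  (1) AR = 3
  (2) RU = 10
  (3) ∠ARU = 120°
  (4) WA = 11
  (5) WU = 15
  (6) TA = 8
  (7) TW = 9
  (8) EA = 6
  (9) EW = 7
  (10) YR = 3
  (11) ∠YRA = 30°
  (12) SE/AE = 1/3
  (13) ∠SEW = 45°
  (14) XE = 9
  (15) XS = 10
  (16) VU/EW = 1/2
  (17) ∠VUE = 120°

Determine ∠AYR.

Step 1: By the law of cosines on triangle YRA: YA² = 3² + 3² − 2·3·3·cos(30°) = 2.41, so YA ≈ 1.55.
Step 2: By the inverse law of cosines on triangle AYR: cos(∠AYR) = (1.55² + 3² − 3²) / (2·1.55·3) = 2.41/9.32 = 0.2588, so ∠AYR = 75°.

Therefore, the measure of angle ∠AYR = 75°.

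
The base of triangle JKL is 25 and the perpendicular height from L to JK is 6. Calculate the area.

Area = (1/2)(25)(6) = 75

75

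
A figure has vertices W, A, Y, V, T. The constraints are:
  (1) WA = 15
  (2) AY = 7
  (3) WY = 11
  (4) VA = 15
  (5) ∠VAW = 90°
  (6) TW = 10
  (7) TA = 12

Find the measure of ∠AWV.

Step 1: By the law of cosines on triangle WAV: WV² = 15² + 15² − 2·15·15·cos(90°) = 450, so WV = 15·√2.
Step 2: By the inverse law of cosines on triangle AWV: cos(∠AWV) = (15² + (15·√2)² − 15²) / (2·15·15·√2) = 450/636.4 = 0.7071, so ∠AWV = 45°.

Therefore, the measure of angle ∠AWV = 45°.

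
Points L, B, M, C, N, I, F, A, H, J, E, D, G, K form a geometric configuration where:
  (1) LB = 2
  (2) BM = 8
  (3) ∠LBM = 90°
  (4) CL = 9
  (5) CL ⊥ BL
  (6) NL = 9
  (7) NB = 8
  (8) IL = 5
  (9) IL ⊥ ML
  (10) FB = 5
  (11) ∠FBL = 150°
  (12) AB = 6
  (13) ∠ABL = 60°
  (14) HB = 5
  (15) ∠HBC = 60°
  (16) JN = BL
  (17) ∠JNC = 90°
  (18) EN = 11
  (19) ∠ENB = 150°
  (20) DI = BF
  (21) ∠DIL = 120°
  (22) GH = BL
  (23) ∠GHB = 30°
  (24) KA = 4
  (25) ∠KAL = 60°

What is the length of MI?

Step 1: By the law of cosines on triangle LBM: LM² = 2² + 8² − 2·2·8·cos(90°) = 68, so LM = 2·√17.
Step 2: By the law of cosines on triangle MLI: MI² = (2·√17)² + 5² − 2·2·√17·5·cos(90°) = 93, so MI = √93.

Therefore, the length of MI = √93.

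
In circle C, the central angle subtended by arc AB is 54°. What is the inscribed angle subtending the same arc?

An inscribed angle intercepts an arc from a point on the circle, while the central angle intercepts the same arc from the center.
The inscribed angle is always half the central angle: 54° / 2 = 27°.

27°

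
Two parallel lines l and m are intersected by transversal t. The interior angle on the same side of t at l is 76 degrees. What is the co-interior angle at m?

Co-interior angles (same-side interior) formed by parallel lines and a transversal are supplementary (sum to 180 degrees).
The given angle is 76 degrees.
The co-interior angle = 180 - 76 = 104 degrees.

104 degrees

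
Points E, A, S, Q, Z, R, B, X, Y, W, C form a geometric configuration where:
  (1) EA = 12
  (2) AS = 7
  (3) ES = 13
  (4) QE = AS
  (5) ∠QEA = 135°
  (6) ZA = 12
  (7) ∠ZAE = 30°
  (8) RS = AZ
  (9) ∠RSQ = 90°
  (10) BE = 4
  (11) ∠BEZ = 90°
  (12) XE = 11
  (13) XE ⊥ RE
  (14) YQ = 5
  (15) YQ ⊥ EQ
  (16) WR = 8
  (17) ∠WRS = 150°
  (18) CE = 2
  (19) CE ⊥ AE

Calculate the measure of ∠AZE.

Step 1: By the law of cosines on triangle ZAE: ZE² = 12² + 12² − 2·12·12·cos(30°) = 38.58, so ZE ≈ 6.21.
Step 2: By the inverse law of cosines on triangle AZE: cos(∠AZE) = (12² + 6.21² − 12²) / (2·12·6.21) = 38.58/149.08 = 0.2588, so ∠AZE = 75°.

Therefore, the measure of angle ∠AZE = 75°.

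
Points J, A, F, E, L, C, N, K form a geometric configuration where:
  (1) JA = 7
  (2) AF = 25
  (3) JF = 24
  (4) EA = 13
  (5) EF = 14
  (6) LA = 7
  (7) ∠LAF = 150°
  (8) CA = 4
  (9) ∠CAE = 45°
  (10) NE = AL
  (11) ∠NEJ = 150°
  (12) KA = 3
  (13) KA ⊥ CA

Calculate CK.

Step 1: By the law of cosines on triangle CAK: CK² = 4² + 3² − 2·4·3·cos(90°) = 25, so CK = 5.

Therefore, the length of CK = 5.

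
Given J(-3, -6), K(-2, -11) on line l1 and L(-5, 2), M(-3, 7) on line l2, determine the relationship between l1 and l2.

Slope of line 1: m1 = (-11 - -6)/(-2 - -3) = -5/1 = -5
Slope of line 2: m2 = (7 - 2)/(-3 - -5) = 5/2 = 5/2
m1 != m2 (-5 != 5/2), so not parallel.
m1 * m2 = (-5) * (5/2) = -25/2 != -1, so not perpendicular.
The lines are neither parallel nor perpendicular.

Neither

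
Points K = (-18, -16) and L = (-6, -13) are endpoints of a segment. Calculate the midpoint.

The midpoint is the average of the coordinates:
x: (-18 + -6)/2 = -12
y: (-16 + -13)/2 = -29/2
Midpoint = (-12, -29/2)

(-12, -29/2)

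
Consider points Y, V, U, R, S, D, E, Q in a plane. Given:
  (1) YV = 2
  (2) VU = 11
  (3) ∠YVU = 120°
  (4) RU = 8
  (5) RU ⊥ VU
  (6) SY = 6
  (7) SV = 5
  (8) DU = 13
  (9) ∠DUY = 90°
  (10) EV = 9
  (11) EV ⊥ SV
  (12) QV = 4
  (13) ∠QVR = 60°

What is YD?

Step 1: By the law of cosines on triangle UVY: UY² = 11² + 2² − 2·11·2·cos(120°) = 147, so UY = 7·√3.
Step 2: By the law of cosines on triangle YUD: YD² = (7·√3)² + 13² − 2·7·√3·13·cos(90°) = 316, so YD = 2·√79.

Therefore, the length of YD = 2·√79.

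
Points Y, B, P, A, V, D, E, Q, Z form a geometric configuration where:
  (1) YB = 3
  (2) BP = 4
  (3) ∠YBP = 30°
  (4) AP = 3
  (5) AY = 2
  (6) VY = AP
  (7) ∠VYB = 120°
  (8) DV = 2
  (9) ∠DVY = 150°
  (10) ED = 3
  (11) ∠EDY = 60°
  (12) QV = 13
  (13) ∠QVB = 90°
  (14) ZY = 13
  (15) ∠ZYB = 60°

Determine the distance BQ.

From the given relations: VY = AP = 3.
Step 1: By the law of cosines on triangle BYV: BV² = 3² + 3² − 2·3·3·cos(120°) = 27, so BV = 3·√3.
Step 2: By the law of cosines on triangle BVQ: BQ² = (3·√3)² + 13² − 2·3·√3·13·cos(90°) = 196, so BQ = 14.

Therefore, the length of BQ = 14.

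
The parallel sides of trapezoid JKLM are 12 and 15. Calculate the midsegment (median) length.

midsegment = (12 + 15) / 2 = 27 / 2 = 27/2

27/2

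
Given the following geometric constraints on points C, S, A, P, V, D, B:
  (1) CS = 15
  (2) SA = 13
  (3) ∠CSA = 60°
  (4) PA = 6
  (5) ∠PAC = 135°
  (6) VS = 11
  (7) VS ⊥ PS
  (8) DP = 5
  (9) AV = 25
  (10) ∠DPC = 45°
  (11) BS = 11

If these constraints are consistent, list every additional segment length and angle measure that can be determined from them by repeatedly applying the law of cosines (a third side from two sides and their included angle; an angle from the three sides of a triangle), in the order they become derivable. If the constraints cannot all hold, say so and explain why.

These constraints are not satisfiable: by the triangle inequality in triangle SAV, (2) SA = 13 and (6) VS = 11 force AV ≤ 13 + 11 = 24, but (9) says AV = 25. No planar figure meets all of them, so nothing further can be derived.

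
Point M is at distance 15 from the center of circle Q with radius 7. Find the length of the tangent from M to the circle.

The tangent, radius, and line from the external point to the center form a right triangle.
The right angle is where the tangent meets the radius.
By the Pythagorean theorem: tangent² + 7² = 15²
tangent² = 225 - 49 = 176
tangent = 4*sqrt(11)

4*sqrt(11)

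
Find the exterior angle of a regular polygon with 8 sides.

Each exterior angle of a regular n-gon is 360 / n.
For n = 8: 360 / 8 = 45 degrees.

45 degrees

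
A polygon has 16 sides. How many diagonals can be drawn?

Each of the 16 vertices connects to 13 non-adjacent vertices via diagonals.
Total connections = 16 × 13 = 208, but each diagonal is counted twice.
Number of diagonals = 208 / 2 = 104.

104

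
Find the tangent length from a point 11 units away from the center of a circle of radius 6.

Let T be the point of tangency. Then QT ⊥ MT (radius ⊥ tangent).
In right triangle QTM: QM² = QT² + MT²
11² = 6² + MT²
MT² = 85, MT = sqrt(85)

sqrt(85)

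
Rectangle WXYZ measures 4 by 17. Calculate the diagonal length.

A rectangle's diagonal splits it into two right triangles, with the diagonal as the hypotenuse.
By the Pythagorean theorem, d^2 = 4^2 + 17^2 = 305.
Therefore d = sqrt(305).

sqrt(305)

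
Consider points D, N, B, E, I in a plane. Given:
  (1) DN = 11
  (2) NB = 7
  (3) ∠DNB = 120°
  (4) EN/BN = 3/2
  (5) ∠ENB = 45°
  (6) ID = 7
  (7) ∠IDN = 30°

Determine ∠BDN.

Step 1: By the law of cosines on triangle DNB: DB² = 11² + 7² − 2·11·7·cos(120°) = 247, so DB ≈ 15.72.
Step 2: By the inverse law of cosines on triangle BDN: cos(∠BDN) = (15.72² + 11² − 7²) / (2·15.72·11) = 319/345.76 = 0.9226, so ∠BDN = 22.69°.

Therefore, the measure of angle ∠BDN = 22.69°.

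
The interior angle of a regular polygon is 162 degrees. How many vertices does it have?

Exterior angle = 180 - 162 = 18. n = 360 / 18 = 20.

20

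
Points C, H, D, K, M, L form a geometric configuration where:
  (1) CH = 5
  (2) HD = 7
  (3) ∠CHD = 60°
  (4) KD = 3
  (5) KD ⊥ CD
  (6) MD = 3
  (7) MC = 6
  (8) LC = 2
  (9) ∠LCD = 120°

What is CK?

Step 1: By the law of cosines on triangle CHD: CD² = 5² + 7² − 2·5·7·cos(60°) = 39, so CD = √39.
Step 2: By the law of cosines on triangle CDK: CK² = √39² + 3² − 2·√39·3·cos(90°) = 48, so CK = 4·√3.

Therefore, the length of CK = 4·√3.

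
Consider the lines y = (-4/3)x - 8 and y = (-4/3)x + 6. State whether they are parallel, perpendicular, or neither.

Slope of line 1: m1 = -4/3
Slope of line 2: m2 = -4/3
m1 = m2, so the lines are parallel.

Parallel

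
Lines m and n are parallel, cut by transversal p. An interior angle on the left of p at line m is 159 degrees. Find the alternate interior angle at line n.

Alternate interior angles are equal: 159 degrees.

159 degrees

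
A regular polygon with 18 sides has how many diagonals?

The number of diagonals in an n-gon is n(n - 3)/2.
For n = 18: 18(18 - 3)/2 = 18 × 15 / 2 = 135.

135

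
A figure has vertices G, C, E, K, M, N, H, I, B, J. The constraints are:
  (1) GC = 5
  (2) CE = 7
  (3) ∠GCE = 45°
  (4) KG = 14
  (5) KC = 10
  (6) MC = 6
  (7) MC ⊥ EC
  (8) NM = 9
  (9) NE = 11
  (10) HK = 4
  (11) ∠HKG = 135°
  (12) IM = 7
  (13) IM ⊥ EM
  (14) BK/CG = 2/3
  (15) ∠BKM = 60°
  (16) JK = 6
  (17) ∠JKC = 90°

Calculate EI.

Step 1: By the law of cosines on triangle ECM: EM² = 7² + 6² − 2·7·6·cos(90°) = 85, so EM = √85.
Step 2: By the law of cosines on triangle EMI: EI² = √85² + 7² − 2·√85·7·cos(90°) = 134, so EI = √134.

Therefore, the length of EI = √134.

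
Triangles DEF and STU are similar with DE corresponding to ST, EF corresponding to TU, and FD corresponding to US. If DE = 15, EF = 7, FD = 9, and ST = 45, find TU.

Since the triangles are similar, the ratio of corresponding sides is constant.
Scale factor k = ST / DE = 45 / 15 = 3
TU = k * EF = 3 * 7 = 21

21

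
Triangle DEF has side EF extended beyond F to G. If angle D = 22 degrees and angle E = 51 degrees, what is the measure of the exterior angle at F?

By the exterior angle theorem, an exterior angle of a triangle equals the sum of the two remote interior angles.
Exterior angle = angle D + angle E
Exterior angle = 22 + 51 = 73 degrees

73 degrees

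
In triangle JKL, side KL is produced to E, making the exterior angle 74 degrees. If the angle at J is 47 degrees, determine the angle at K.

By the exterior angle theorem: exterior angle = sum of remote interior angles.
74 = 47 + angle K
angle K = 74 - 47 = 27 degrees

27 degrees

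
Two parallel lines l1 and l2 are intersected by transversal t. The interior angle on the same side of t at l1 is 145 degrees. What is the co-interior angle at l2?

Co-interior (same-side interior) angles are between the parallel lines on the same side of the transversal.
Unlike corresponding or alternate interior angles, they are supplementary rather than equal.
So the angle = 180 - 145 = 35 degrees.

35 degrees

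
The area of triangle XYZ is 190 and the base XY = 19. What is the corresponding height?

Area = (1/2) * base * height
height = 2 * Area / base
height = 2 * 190 / 19
height = 380 / 19
height = 20

20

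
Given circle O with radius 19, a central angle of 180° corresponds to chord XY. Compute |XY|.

Chord length = 2r sin(θ/2)
= 2 × 19 × sin(180°/2)
= 2 × 19 × sin(90°)
= 38

38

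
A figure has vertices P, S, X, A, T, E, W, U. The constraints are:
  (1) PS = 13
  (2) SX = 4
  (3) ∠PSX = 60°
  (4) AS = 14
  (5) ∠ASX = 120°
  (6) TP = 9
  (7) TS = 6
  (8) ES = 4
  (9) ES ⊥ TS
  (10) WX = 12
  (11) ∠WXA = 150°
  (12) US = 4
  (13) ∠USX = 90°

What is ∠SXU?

Step 1: By the law of cosines on triangle XSU: XU² = 4² + 4² − 2·4·4·cos(90°) = 32, so XU = 4·√2.
Step 2: By the inverse law of cosines on triangle SXU: cos(∠SXU) = (4² + (4·√2)² − 4²) / (2·4·4·√2) = 32/45.25 = 0.7071, so ∠SXU = 45°.

Therefore, the measure of angle ∠SXU = 45°.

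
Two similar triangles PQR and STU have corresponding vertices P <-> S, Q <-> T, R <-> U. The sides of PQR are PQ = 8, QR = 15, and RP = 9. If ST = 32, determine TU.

Since the triangles are similar, the ratio of corresponding sides is constant.
Scale factor k = ST / PQ = 32 / 8 = 4
TU = k * QR = 4 * 15 = 60

60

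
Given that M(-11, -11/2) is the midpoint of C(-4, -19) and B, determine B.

Using the midpoint formula: M = ((x1 + x2)/2, (y1 + y2)/2)
We know M = (-11, -11/2) and C = (-4, -19)
For x: -11 = (-4 + x2)/2, so x2 = 2*-11 - -4 = -18
For y: -11/2 = (-19 + y2)/2, so y2 = 2*-11/2 - -19 = 8
B = (-18, 8)

(-18, 8)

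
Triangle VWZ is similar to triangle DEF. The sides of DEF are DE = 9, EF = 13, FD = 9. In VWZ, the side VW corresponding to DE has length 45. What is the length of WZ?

Similar triangles have proportional sides. Setting up the proportion:
VW / DE = WZ / EF
45 / 9 = WZ / 13
WZ = 13 * 45 / 9 = 65.

65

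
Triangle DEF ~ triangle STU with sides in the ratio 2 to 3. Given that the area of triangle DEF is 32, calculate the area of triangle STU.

For similar figures, the area ratio equals the square of the side ratio.
Side ratio (DEF to STU) = 2:3, so area ratio = 2^2:3^2 = 4:9.
If the area of DEF is 32, then the area of STU = 32 * (9/4) = 72.

72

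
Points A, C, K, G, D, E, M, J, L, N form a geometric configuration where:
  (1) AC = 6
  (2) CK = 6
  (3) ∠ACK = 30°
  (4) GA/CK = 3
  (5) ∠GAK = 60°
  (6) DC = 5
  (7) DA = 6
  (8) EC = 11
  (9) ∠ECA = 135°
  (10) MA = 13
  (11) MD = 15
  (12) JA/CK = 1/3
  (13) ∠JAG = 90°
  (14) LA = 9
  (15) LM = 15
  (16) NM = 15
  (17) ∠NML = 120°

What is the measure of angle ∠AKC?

Step 1: By the law of cosines on triangle KCA: KA² = 6² + 6² − 2·6·6·cos(30°) = 9.65, so KA ≈ 3.11.
Step 2: By the inverse law of cosines on triangle AKC: cos(∠AKC) = (3.11² + 6² − 6²) / (2·3.11·6) = 9.65/37.27 = 0.2588, so ∠AKC = 75°.

Therefore, the measure of angle ∠AKC = 75°.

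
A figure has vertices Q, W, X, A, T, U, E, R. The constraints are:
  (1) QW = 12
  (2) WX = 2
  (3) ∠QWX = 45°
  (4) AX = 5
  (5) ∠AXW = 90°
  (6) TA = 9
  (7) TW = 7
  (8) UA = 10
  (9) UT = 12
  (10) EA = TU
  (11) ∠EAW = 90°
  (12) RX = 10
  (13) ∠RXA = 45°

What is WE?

From the given relations: EA = TU = 12.
Step 1: By the law of cosines on triangle AXW: AW² = 5² + 2² − 2·5·2·cos(90°) = 29, so AW = √29.
Step 2: By the law of cosines on triangle WAE: WE² = √29² + 12² − 2·√29·12·cos(90°) = 173, so WE = √173.

Therefore, the length of WE = √173.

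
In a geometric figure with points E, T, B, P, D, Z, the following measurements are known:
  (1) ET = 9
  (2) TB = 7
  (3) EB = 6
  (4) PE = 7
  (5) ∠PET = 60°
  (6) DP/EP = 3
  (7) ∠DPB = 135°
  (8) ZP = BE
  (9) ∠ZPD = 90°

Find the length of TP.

Step 1: By the law of cosines on triangle TEP: TP² = 9² + 7² − 2·9·7·cos(60°) = 67, so TP = √67.

Therefore, the length of TP = √67.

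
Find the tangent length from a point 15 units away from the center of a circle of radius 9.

The tangent, radius, and line from the external point to the center form a right triangle.
The right angle is where the tangent meets the radius.
By the Pythagorean theorem: tangent² + 9² = 15²
tangent² = 225 - 81 = 144
tangent = 12

12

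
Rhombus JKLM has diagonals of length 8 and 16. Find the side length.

Half-diagonals are 4 and 8. side = sqrt(4^2 + 8^2) = sqrt(80) = 4*sqrt(5)

4*sqrt(5)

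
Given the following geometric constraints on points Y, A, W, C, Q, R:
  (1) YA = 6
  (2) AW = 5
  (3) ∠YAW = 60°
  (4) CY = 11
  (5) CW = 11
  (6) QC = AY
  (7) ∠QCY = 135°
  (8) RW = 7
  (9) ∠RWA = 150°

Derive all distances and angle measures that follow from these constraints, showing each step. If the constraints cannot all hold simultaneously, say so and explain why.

The constraints are consistent.

From the given relations:
  QC = AY = 6

Step 1: From YA = 6, AW = 5, and ∠YAW = 60°, by the law of cosines:
  YW² = YA² + AW² - 2·YA·AW·cos(60°) = 36 + 25 - 30 = 31
  YW = √31

Step 2: From YC = 11, CQ = 6, and ∠YCQ = 135°, by the law of cosines:
  YQ² = YC² + CQ² - 2·YC·CQ·cos(135°) = 121 + 36 + 93.34 = 250.3
  YQ ≈ 15.82

Step 3: From AW = 5, WR = 7, and ∠AWR = 150°, by the law of cosines:
  AR² = AW² + WR² - 2·AW·WR·cos(150°) = 25 + 49 + 60.62 = 134.6
  AR ≈ 11.6

Step 4: From YA = 6, YW = √31, AW = 5, by the inverse law of cosines:
  cos(∠AYW) = (YA² + YW² - AW²) / (2·YA·YW)
  ∠AYW = 51.05°

Step 5: From YC = 11, YQ = 15.82, CQ = 6, by the inverse law of cosines:
  cos(∠CYQ) = (YC² + YQ² - CQ²) / (2·YC·YQ)
  ∠CYQ = 15.55°

Step 6: From YC = 11, YW = √31, CW = 11, by the inverse law of cosines:
  cos(∠CYW) = (YC² + YW² - CW²) / (2·YC·YW)
  ∠CYW = 75.34°

Step 7: From AR = 11.6, AW = 5, RW = 7, by the inverse law of cosines:
  cos(∠RAW) = (AR² + AW² - RW²) / (2·AR·AW)
  ∠RAW = 17.56°

Step 8: From WA = 5, WY = √31, AY = 6, by the inverse law of cosines:
  cos(∠AWY) = (WA² + WY² - AY²) / (2·WA·WY)
  ∠AWY = 68.95°

Step 9: From WC = 11, WY = √31, CY = 11, by the inverse law of cosines:
  cos(∠CWY) = (WC² + WY² - CY²) / (2·WC·WY)
  ∠CWY = 75.34°

Step 10: From CW = 11, CY = 11, WY = √31, by the inverse law of cosines:
  cos(∠WCY) = (CW² + CY² - WY²) / (2·CW·CY)
  ∠WCY = 29.32°

Step 11: From QC = 6, QY = 15.82, CY = 11, by the inverse law of cosines:
  cos(∠CQY) = (QC² + QY² - CY²) / (2·QC·QY)
  ∠CQY = 29.45°

Step 12: From RA = 11.6, RW = 7, AW = 5, by the inverse law of cosines:
  cos(∠ARW) = (RA² + RW² - AW²) / (2·RA·RW)
  ∠ARW = 12.44°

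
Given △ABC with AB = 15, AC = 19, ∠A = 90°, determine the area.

Area = (1/2)(15)(19) sin(90°) = (1/2)(15)(19)(1) = 285/2

285/2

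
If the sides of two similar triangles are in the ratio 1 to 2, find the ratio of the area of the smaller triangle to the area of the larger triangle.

Area ratio = (side ratio)^2 = (1/2)^2 = 1:4.

1:4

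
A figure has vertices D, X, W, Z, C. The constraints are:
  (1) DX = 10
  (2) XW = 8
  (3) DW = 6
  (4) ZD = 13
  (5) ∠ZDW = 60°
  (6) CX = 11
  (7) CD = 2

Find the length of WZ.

Step 1: By the law of cosines on triangle WDZ: WZ² = 6² + 13² − 2·6·13·cos(60°) = 127, so WZ = √127.

Therefore, the length of WZ = √127.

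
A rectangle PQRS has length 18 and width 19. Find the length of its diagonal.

A rectangle's diagonal splits it into two right triangles, with the diagonal as the hypotenuse.
By the Pythagorean theorem, d^2 = 18^2 + 19^2 = 685.
Therefore d = sqrt(685).

sqrt(685)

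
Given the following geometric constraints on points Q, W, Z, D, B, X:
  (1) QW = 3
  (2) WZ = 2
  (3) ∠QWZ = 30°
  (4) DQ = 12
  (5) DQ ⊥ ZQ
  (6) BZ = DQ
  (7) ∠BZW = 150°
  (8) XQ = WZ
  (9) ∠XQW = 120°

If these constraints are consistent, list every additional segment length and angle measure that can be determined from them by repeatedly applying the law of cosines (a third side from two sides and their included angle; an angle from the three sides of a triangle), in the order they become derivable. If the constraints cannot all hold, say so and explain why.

The constraints are consistent. Derivable facts, in order:
After 1 step:
- QZ ≈ 1.61
- WB ≈ 13.77
- WX = √19
After 2 steps:
- ZD ≈ 12.11
- ∠BWZ = 25.83°
- ∠QWX = 23.41°
- ∠QXW = 36.59°
- ∠QZW = 111.74°
- ∠WBZ = 4.17°
- ∠WQZ = 38.26°
After 3 steps:
- ∠DZQ = 82.34°
- ∠QDZ = 7.66°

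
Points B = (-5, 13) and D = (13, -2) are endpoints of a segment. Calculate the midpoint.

M = ((x₁ + x₂)/2, (y₁ + y₂)/2)
= ((-5 + 13)/2, (13 + -2)/2)
= (8/2, 11/2) = (4, 11/2)

(4, 11/2)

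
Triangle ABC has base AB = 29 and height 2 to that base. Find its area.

A triangle's area is half the area of a rectangle with the same base and height.
Area = (1/2) * 29 * 2 = 29.

29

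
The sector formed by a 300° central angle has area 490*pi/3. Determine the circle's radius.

r² = 360 × 490*pi/3 / (π × 300) = 196, so r = 14.

14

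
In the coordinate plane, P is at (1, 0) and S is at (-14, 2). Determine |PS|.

The horizontal distance is |-14 - 1| = 15 and the vertical distance is |2 - 0| = 2.
By the Pythagorean theorem, d = sqrt(15^2 + 2^2) = sqrt(229).

sqrt(229)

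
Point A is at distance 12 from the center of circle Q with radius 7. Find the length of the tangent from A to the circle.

The tangent, radius, and line from the external point to the center form a right triangle.
The right angle is where the tangent meets the radius.
By the Pythagorean theorem: tangent² + 7² = 12²
tangent² = 144 - 49 = 95
tangent = sqrt(95)

sqrt(95)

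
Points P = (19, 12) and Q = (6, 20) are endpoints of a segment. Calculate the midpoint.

The midpoint is the average of the coordinates:
x: (19 + 6)/2 = 25/2
y: (12 + 20)/2 = 16
Midpoint = (25/2, 16)

(25/2, 16)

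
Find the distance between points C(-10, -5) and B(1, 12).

The horizontal distance is |1 - -10| = 11 and the vertical distance is |12 - -5| = 17.
By the Pythagorean theorem, d = sqrt(11^2 + 17^2) = sqrt(410).

sqrt(410)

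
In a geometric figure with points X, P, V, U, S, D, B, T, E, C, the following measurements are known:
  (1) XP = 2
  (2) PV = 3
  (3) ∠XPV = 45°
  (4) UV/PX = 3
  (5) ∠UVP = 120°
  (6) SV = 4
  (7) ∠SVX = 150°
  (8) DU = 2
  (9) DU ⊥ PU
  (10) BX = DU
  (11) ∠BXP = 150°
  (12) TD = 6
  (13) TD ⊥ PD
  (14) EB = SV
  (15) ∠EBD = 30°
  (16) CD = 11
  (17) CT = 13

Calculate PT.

From the given relations: UV = 3·PX = 3·2 = 6.
Step 1: By the law of cosines on triangle UVP: UP² = 6² + 3² − 2·6·3·cos(120°) = 63, so UP = 3·√7.
Step 2: By the law of cosines on triangle DUP: DP² = 2² + (3·√7)² − 2·2·3·√7·cos(90°) = 67, so DP = √67.
Step 3: By the law of cosines on triangle PDT: PT² = √67² + 6² − 2·√67·6·cos(90°) = 103, so PT = √103.

Therefore, the length of PT = √103.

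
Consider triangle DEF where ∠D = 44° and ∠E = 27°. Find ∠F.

The interior angles sum to 180°: angle F = 180 - 44 - 27 = 109°.
The triangle is obtuse (angles 44°, 27°, 109°).

109 degrees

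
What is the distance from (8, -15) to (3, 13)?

d = sqrt((-5)^2 + (28)^2) = sqrt(809)

sqrt(809)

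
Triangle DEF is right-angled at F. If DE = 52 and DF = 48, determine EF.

Rearranging the Pythagorean theorem to solve for the unknown leg:
leg^2 = hypotenuse^2 - known_leg^2 = 2704 - 2304 = 400
leg = sqrt(400) = 20.

20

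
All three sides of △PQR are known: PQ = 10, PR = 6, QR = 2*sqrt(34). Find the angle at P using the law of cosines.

By the inverse law of cosines: cos(P) = (PQ² + PR² - QR²) / (2 × PQ × PR)
cos(P) = (10² + 6² - (2*sqrt(34))²) / (2 × 10 × 6)
cos(P) = (100 + 36 - (136)) / 120
cos(P) = 0
P = arccos(0) = 90°

90°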